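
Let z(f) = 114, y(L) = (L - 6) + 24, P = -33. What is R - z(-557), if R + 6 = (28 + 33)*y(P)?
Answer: -1035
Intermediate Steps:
y(L) = 18 + L (y(L) = (-6 + L) + 24 = 18 + L)
R = -921 (R = -6 + (28 + 33)*(18 - 33) = -6 + 61*(-15) = -6 - 915 = -921)
R - z(-557) = -921 - 1*114 = -921 - 114 = -1035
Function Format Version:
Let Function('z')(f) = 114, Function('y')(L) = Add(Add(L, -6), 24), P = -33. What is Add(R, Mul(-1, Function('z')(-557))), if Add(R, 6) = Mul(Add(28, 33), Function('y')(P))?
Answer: -1035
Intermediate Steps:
Function('y')(L) = Add(18, L) (Function('y')(L) = Add(Add(-6, L), 24) = Add(18, L))
R = -921 (R = Add(-6, Mul(Add(28, 33), Add(18, -33))) = Add(-6, Mul(61, -15)) = Add(-6, -915) = -921)
Add(R, Mul(-1, Function('z')(-557))) = Add(-921, Mul(-1, 114)) = Add(-921, -114) = -1035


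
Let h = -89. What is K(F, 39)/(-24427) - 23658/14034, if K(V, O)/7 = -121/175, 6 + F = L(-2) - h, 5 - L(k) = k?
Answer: -2407608506/1428368825 ≈ -1.6856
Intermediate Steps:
L(k) = 5 - k
F = 90 (F = -6 + ((5 - 1*(-2)) - 1*(-89)) = -6 + ((5 + 2) + 89) = -6 + (7 + 89) = -6 + 96 = 90)
K(V, O) = -121/25 (K(V, O) = 7*(-121/175) = -121/25)
K(F, 39)/(-24427) - 23658/14034 = -121/25/(-24427) - 23658/14034 = -121/25*(-1/24427) - 23658*1/14034 = 121/610675 - 3943/2339 = -2407608506/1428368825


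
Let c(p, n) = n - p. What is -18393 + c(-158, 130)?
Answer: -18105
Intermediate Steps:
-18393 + c(-158, 130) = -18393 + (130 - 1*(-158)) = -18393 + (130 + 158) = -18393 + 288 = -18105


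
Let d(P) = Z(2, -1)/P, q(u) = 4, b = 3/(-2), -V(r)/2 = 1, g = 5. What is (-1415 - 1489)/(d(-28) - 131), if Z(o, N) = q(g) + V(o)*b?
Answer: 3872/175 ≈ 22.126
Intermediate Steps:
V(r) = -2 (V(r) = -2*1 = -2)
b = -3/2 (b = 3*(-1/2) = -3/2 ≈ -1.5000)
Z(o, N) = 7 (Z(o, N) = 4 - 2*(-3/2) = 4 + 3 = 7)
d(P) = 7/P
(-1415 - 1489)/(d(-28) - 131) = (-1415 - 1489)/(7/(-28) - 131) = -2904/(7*(-1/28) - 131) = -2904/(-1/4 - 131) = -2904/(-525/4) = -2904*(-4/525) = 3872/175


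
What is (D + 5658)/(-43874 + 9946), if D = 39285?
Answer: -44943/33928 ≈ -1.3247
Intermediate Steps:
(D + 5658)/(-43874 + 9946) = (39285 + 5658)/(-43874 + 9946) = 44943/(-33928) = 44943*(-1/33928) = -44943/33928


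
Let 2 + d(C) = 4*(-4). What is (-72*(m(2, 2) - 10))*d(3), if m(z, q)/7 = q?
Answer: 5184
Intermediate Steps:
d(C) = -18 (d(C) = -2 + 4*(-4) = -2 - 16 = -18)
m(z, q) = 7*q
(-72*(m(2, 2) - 10))*d(3) = -72*(7*2 - 10)*(-18) = -72*(14 - 10)*(-18) = -72*4*(-18) = -288*(-18) = 5184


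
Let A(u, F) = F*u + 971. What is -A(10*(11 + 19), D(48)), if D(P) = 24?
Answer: -8171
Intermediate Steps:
A(u, F) = 971 + F*u
-A(10*(11 + 19), D(48)) = -(971 + 24*(10*(11 + 19))) = -(971 + 24*(10*30)) = -(971 + 24*300) = -(971 + 7200) = -1*8171 = -8171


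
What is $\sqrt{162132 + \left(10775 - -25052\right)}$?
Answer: $\sqrt{197959} \approx 444.93$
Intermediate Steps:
$\sqrt{162132 + \left(10775 - -25052\right)} = \sqrt{162132 + \left(10775 + 25052\right)} = \sqrt{162132 + 35827} = \sqrt{197959}$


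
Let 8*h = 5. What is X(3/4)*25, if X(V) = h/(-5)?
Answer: -25/8 ≈ -3.1250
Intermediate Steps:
h = 5/8 (h = (⅛)*5 = 5/8 ≈ 0.62500)
X(V) = -⅛ (X(V) = (5/8)/(-5) = (5/8)*(-⅕) = -⅛)
X(3/4)*25 = -⅛*25 = -25/8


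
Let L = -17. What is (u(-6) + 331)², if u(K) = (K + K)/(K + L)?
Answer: 58140625/529 ≈ 1.0991e+5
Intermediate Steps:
u(K) = 2*K/(-17 + K) (u(K) = (K + K)/(K - 17) = (2*K)/(-17 + K) = 2*K/(-17 + K))
(u(-6) + 331)² = (2*(-6)/(-17 - 6) + 331)² = (2*(-6)/(-23) + 331)² = (2*(-6)*(-1/23) + 331)² = (12/23 + 331)² = (7625/23)² = 58140625/529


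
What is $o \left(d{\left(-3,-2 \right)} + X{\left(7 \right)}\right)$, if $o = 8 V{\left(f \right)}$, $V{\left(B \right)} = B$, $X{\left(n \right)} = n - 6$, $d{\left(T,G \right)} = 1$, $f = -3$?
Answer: $-48$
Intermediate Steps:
$X{\left(n \right)} = -6 + n$ ($X{\left(n \right)} = n - 6 = -6 + n$)
$o = -24$ ($o = 8 \left(-3\right) = -24$)
$o \left(d{\left(-3,-2 \right)} + X{\left(7 \right)}\right) = - 24 \left(1 + \left(-6 + 7\right)\right) = - 24 \left(1 + 1\right) = \left(-24\right) 2 = -48$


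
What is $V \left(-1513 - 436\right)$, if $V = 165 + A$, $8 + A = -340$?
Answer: $356667$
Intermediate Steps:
$A = -348$ ($A = -8 - 340 = -348$)
$V = -183$ ($V = 165 - 348 = -183$)
$V \left(-1513 - 436\right) = - 183 \left(-1513 - 436\right) = \left(-183\right) \left(-1949\right) = 356667$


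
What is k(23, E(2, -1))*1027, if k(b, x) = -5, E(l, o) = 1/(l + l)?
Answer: -5135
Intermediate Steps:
E(l, o) = 1/(2*l)
k(23, E(2, -1))*1027 = -5*1027 = -5135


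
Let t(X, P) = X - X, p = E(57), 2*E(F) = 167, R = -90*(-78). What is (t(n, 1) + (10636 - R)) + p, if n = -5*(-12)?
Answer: 7399/2 ≈ 3699.5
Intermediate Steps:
R = 7020
E(F) = 167/2 (E(F) = (½)*167 = 167/2)
p = 167/2 ≈ 83.500
n = 60
t(X, P) = 0
(t(n, 1) + (10636 - R)) + p = (0 + (10636 - 1*7020)) + 167/2 = (0 + (10636 - 7020)) + 167/2 = (0 + 3616) + 167/2 = 3616 + 167/2 = 7399/2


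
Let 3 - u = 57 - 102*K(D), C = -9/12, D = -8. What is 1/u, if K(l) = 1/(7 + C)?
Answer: -25/942 ≈ -0.026539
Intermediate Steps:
C = -¾ (C = -9*1/12 = -¾ ≈ -0.75000)
K(l) = 4/25 (K(l) = 1/(7 - ¾) = 1/(25/4) = 4/25)
u = -942/25 (u = 3 - (57 - 102*4/25) = 3 - (57 - 408/25) = 3 - 1*1017/25 = 3 - 1017/25 = -942/25 ≈ -37.680)
1/u = 1/(-942/25) = -25/942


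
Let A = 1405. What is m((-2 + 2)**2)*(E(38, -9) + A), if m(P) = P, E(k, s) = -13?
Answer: 0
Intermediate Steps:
m((-2 + 2)**2)*(E(38, -9) + A) = (-2 + 2)**2*(-13 + 1405) = 0**2*1392 = 0*1392 = 0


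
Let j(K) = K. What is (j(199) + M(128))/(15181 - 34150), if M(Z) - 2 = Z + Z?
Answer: -457/18969 ≈ -0.024092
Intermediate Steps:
M(Z) = 2 + 2*Z (M(Z) = 2 + (Z + Z) = 2 + 2*Z)
(j(199) + M(128))/(15181 - 34150) = (199 + (2 + 2*128))/(15181 - 34150) = (199 + (2 + 256))/(-18969) = (199 + 258)*(-1/18969) = 457*(-1/18969) = -457/18969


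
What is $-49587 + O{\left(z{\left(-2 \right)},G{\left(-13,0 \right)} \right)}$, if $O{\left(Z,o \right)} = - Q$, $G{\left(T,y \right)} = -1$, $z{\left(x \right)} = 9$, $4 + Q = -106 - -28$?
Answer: $-49505$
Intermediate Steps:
$Q = -82$ ($Q = -4 - 78 = -82$)
$O{\left(Z,o \right)} = 82$ ($O{\left(Z,o \right)} = \left(-1\right) \left(-82\right) = 82$)
$-49587 + O{\left(z{\left(-2 \right)},G{\left(-13,0 \right)} \right)} = -49587 + 82 = -49505$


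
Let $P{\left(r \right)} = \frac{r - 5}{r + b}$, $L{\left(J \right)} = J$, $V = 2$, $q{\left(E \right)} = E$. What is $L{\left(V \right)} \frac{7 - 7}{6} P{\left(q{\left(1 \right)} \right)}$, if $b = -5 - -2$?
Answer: $0$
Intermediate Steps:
$b = -3$ ($b = -5 + 2 = -3$)
$P{\left(r \right)} = \frac{-5 + r}{-3 + r}$ ($P{\left(r \right)} = \frac{r - 5}{r - 3} = \frac{-5 + r}{-3 + r}$)
$L{\left(V \right)} \frac{7 - 7}{6} P{\left(q{\left(1 \right)} \right)} = 2 \frac{7 - 7}{6} \frac{-5 + 1}{-3 + 1} = 2 \left(7 - 7\right) \frac{1}{6} \frac{1}{-2} \left(-4\right) = 2 \cdot 0 \cdot \frac{1}{6} \left(\left(- \frac{1}{2}\right) \left(-4\right)\right) = 2 \cdot 0 \cdot 2 = 0 \cdot 2 = 0$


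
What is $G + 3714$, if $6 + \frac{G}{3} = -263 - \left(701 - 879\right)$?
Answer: $3441$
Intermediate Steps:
$G = -273$ ($G = -18 + 3 \left(-263 - \left(701 - 879\right)\right) = -18 + 3 \left(-263 - -178\right) = -18 + 3 \left(-263 + 178\right) = -18 + 3 \left(-85\right) = -18 - 255 = -273$)
$G + 3714 = -273 + 3714 = 3441$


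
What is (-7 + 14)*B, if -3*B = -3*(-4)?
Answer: -28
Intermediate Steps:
B = -4 (B = -(-1)*(-4) = -⅓*12 = -4)
(-7 + 14)*B = (-7 + 14)*(-4) = 7*(-4) = -28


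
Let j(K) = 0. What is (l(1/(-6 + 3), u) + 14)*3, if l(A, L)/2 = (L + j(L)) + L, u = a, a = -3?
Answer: 6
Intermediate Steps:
u = -3
l(A, L) = 4*L (l(A, L) = 2*((L + 0) + L) = 2*(L + L) = 2*(2*L) = 4*L)
(l(1/(-6 + 3), u) + 14)*3 = (4*(-3) + 14)*3 = (-12 + 14)*3 = 2*3 = 6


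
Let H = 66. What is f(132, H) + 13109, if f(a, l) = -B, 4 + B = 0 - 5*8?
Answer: 13153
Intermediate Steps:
B = -44 (B = -4 + (0 - 5*8) = -4 + (0 - 40) = -4 - 40 = -44)
f(a, l) = 44 (f(a, l) = -1*(-44) = 44)
f(132, H) + 13109 = 44 + 13109 = 13153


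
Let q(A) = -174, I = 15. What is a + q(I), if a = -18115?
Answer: -18289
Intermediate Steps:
a + q(I) = -18115 - 174 = -18289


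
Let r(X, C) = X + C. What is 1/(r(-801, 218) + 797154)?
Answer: 1/796571 ≈ 1.2554e-6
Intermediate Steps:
r(X, C) = C + X
1/(r(-801, 218) + 797154) = 1/((218 - 801) + 797154) = 1/(-583 + 797154) = 1/796571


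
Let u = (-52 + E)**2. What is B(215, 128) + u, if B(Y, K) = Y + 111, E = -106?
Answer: 25290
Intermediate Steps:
B(Y, K) = 111 + Y
u = 24964 (u = (-52 - 106)**2 = (-158)**2 = 24964)
B(215, 128) + u = (111 + 215) + 24964 = 326 + 24964 = 25290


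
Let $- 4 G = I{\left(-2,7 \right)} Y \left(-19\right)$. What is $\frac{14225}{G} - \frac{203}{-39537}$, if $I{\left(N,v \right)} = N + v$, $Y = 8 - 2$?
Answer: $\frac{74992367}{751203} \approx 99.83$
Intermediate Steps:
$Y = 6$
$G = \frac{285}{2}$ ($G = - \frac{\left(-2 + 7\right) 6 \left(-19\right)}{4} = - \frac{5 \cdot 6 \left(-19\right)}{4} = - \frac{30 \left(-19\right)}{4} = \left(- \frac{1}{4}\right) \left(-570\right) = \frac{285}{2} \approx 142.5$)
$\frac{14225}{G} - \frac{203}{-39537} = \frac{14225}{\frac{285}{2}} - \frac{203}{-39537} = 14225 \cdot \frac{2}{285} - - \frac{203}{39537} = \frac{5690}{57} + \frac{203}{39537} = \frac{74992367}{751203}$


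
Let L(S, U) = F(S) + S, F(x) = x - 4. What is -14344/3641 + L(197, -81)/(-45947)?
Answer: -60043978/15208457 ≈ -3.9481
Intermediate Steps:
F(x) = -4 + x
L(S, U) = -4 + 2*S (L(S, U) = (-4 + S) + S = -4 + 2*S)
-14344/3641 + L(197, -81)/(-45947) = -14344/3641 + (-4 + 2*197)/(-45947) = -14344*1/3641 + (-4 + 394)*(-1/45947) = -1304/331 + 390*(-1/45947) = -1304/331 - 390/45947 = -60043978/15208457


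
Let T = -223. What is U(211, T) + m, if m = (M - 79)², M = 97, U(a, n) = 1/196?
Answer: 63505/196 ≈ 324.00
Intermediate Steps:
U(a, n) = 1/196
m = 324 (m = (97 - 79)² = 18² = 324)
U(211, T) + m = 1/196 + 324 = 63505/196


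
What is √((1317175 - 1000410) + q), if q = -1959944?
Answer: I*√1643179 ≈ 1281.9*I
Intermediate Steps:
√((1317175 - 1000410) + q) = √((1317175 - 1000410) - 1959944) = √(316765 - 1959944) = √(-1643179) = I*√1643179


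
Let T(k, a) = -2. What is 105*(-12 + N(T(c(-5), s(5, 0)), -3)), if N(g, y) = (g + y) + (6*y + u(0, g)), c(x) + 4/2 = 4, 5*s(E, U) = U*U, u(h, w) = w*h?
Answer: -3675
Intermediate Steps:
u(h, w) = h*w
s(E, U) = U²/5 (s(E, U) = (U*U)/5 = U²/5)
c(x) = 2 (c(x) = -2 + 4 = 2)
N(g, y) = g + 7*y (N(g, y) = (g + y) + (6*y + 0*g) = (g + y) + (6*y + 0) = (g + y) + 6*y = g + 7*y)
105*(-12 + N(T(c(-5), s(5, 0)), -3)) = 105*(-12 + (-2 + 7*(-3))) = 105*(-12 + (-2 - 21)) = 105*(-12 - 23) = 105*(-35) = -3675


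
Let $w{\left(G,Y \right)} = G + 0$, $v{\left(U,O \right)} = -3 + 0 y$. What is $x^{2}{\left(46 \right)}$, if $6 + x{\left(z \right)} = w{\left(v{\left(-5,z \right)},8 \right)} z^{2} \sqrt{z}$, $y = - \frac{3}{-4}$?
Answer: $1853666820 + 76176 \sqrt{46} \approx 1.8542 \cdot 10^{9}$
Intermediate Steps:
$y = \frac{3}{4}$ ($y = \left(-3\right) \left(- \frac{1}{4}\right) = \frac{3}{4} \approx 0.75$)
$v{\left(U,O \right)} = -3$ ($v{\left(U,O \right)} = -3 + 0 \cdot \frac{3}{4} = -3 + 0 = -3$)
$w{\left(G,Y \right)} = G$
$x{\left(z \right)} = -6 - 3 z^{\frac{5}{2}}$ ($x{\left(z \right)} = -6 + - 3 z^{2} \sqrt{z} = -6 - 3 z^{\frac{5}{2}}$)
$x^{2}{\left(46 \right)} = \left(-6 - 3 \cdot 46^{\frac{5}{2}}\right)^{2} = \left(-6 - 3 \cdot 2116 \sqrt{46}\right)^{2} = \left(-6 - 6348 \sqrt{46}\right)^{2}$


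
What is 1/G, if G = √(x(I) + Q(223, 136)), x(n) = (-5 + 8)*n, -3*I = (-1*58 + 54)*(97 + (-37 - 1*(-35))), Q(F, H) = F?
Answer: √67/201 ≈ 0.040723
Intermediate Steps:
I = 380/3 (I = -(-1*58 + 54)*(97 + (-37 - 1*(-35)))/3 = -(-58 + 54)*(97 + (-37 + 35))/3 = -(-4)*(97 - 2)/3 = -(-4)*95/3 = -⅓*(-380) = 380/3 ≈ 126.67)
x(n) = 3*n
G = 3*√67 (G = √(3*(380/3) + 223) = √(380 + 223) = √603 = 3*√67 ≈ 24.556)
1/G = 1/(3*√67) = √67/201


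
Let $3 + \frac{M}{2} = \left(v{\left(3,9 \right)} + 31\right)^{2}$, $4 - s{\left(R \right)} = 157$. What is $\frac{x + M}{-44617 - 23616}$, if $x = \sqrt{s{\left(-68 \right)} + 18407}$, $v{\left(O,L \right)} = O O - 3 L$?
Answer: $- \frac{332}{68233} - \frac{\sqrt{18254}}{68233} \approx -0.0068458$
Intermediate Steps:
$s{\left(R \right)} = -153$ ($s{\left(R \right)} = 4 - 157 = -153$)
$v{\left(O,L \right)} = O^{2} - 3 L$
$M = 332$ ($M = -6 + 2 \left(\left(3^{2} - 27\right) + 31\right)^{2} = -6 + 2 \left(\left(9 - 27\right) + 31\right)^{2} = -6 + 2 \left(-18 + 31\right)^{2} = -6 + 2 \cdot 13^{2} = -6 + 2 \cdot 169 = -6 + 338 = 332$)
$x = \sqrt{18254}$ ($x = \sqrt{-153 + 18407} = \sqrt{18254} \approx 135.11$)
$\frac{x + M}{-44617 - 23616} = \frac{\sqrt{18254} + 332}{-44617 - 23616} = \frac{332 + \sqrt{18254}}{-68233} = \left(332 + \sqrt{18254}\right) \left(- \frac{1}{68233}\right) = - \frac{332}{68233} - \frac{\sqrt{18254}}{68233}$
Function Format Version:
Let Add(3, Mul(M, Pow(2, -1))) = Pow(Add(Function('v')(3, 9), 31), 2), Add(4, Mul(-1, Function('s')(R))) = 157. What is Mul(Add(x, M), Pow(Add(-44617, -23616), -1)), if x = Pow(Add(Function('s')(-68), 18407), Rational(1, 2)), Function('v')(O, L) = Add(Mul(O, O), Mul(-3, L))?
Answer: Add(Rational(-332, 68233), Mul(Rational(-1, 68233), Pow(18254, Rational(1, 2)))) ≈ -0.0068458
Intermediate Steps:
Function('s')(R) = -153 (Function('s')(R) = Add(4, Mul(-1, 157)) = Add(4, -157) = -153)
Function('v')(O, L) = Add(Pow(O, 2), Mul(-3, L))
M = 332 (M = Add(-6, Mul(2, Pow(Add(Add(Pow(3, 2), Mul(-3, 9)), 31), 2))) = Add(-6, Mul(2, Pow(Add(Add(9, -27), 31), 2))) = Add(-6, Mul(2, Pow(Add(-18, 31), 2))) = Add(-6, Mul(2, Pow(13, 2))) = Add(-6, Mul(2, 169)) = Add(-6, 338) = 332)
x = Pow(18254, Rational(1, 2)) (x = Pow(Add(-153, 18407), Rational(1, 2)) = Pow(18254, Rational(1, 2)) ≈ 135.11)
Mul(Add(x, M), Pow(Add(-44617, -23616), -1)) = Mul(Add(Pow(18254, Rational(1, 2)), 332), Pow(Add(-44617, -23616), -1)) = Mul(Add(332, Pow(18254, Rational(1, 2))), Pow(-68233, -1)) = Mul(Add(332, Pow(18254, Rational(1, 2))), Rational(-1, 68233)) = Add(Rational(-332, 68233), Mul(Rational(-1, 68233), Pow(18254, Rational(1, 2))))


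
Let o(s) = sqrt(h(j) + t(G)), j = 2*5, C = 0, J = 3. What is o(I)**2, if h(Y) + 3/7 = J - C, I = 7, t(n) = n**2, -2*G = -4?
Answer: 46/7 ≈ 6.5714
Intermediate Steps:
G = 2 (G = -1/2*(-4) = 2)
j = 10
h(Y) = 18/7 (h(Y) = -3/7 + (3 - 1*0) = -3/7 + (3 + 0) = -3/7 + 3 = 18/7)
o(s) = sqrt(322)/7 (o(s) = sqrt(18/7 + 2**2) = sqrt(18/7 + 4) = sqrt(46/7) = sqrt(322)/7)
o(I)**2 = (sqrt(322)/7)**2 = 46/7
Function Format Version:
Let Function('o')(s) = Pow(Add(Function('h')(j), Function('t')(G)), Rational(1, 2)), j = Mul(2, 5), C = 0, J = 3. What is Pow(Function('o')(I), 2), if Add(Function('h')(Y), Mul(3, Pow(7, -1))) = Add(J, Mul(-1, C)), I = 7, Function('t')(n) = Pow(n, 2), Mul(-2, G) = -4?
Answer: Rational(46, 7) ≈ 6.5714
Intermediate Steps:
G = 2 (G = Mul(Rational(-1, 2), -4) = 2)
j = 10
Function('h')(Y) = Rational(18, 7) (Function('h')(Y) = Add(Rational(-3, 7), Add(3, Mul(-1, 0))) = Add(Rational(-3, 7), Add(3, 0)) = Add(Rational(-3, 7), 3) = Rational(18, 7))
Function('o')(s) = Mul(Rational(1, 7), Pow(322, Rational(1, 2))) (Function('o')(s) = Pow(Add(Rational(18, 7), Pow(2, 2)), Rational(1, 2)) = Pow(Add(Rational(18, 7), 4), Rational(1, 2)) = Pow(Rational(46, 7), Rational(1, 2)) = Mul(Rational(1, 7), Pow(322, Rational(1, 2))))
Pow(Function('o')(I), 2) = Pow(Mul(Rational(1, 7), Pow(322, Rational(1, 2))), 2) = Rational(46, 7)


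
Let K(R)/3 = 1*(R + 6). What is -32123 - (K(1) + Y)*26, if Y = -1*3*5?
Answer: -32279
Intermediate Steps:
Y = -15 (Y = -3*5 = -15)
K(R) = 18 + 3*R (K(R) = 3*(1*(R + 6)) = 3*(1*(6 + R)) = 3*(6 + R) = 18 + 3*R)
-32123 - (K(1) + Y)*26 = -32123 - ((18 + 3*1) - 15)*26 = -32123 - ((18 + 3) - 15)*26 = -32123 - (21 - 15)*26 = -32123 - 6*26 = -32123 - 1*156 = -32123 - 156 = -32279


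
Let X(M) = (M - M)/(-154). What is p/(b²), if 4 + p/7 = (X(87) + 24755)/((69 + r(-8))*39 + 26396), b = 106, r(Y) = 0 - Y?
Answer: -649887/330327164 ≈ -0.0019674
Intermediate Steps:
r(Y) = -Y
X(M) = 0 (X(M) = 0*(-1/154) = 0)
p = -649887/29399 (p = -28 + 7*((0 + 24755)/((69 - 1*(-8))*39 + 26396)) = -28 + 7*(24755/((69 + 8)*39 + 26396)) = -28 + 7*(24755/(77*39 + 26396)) = -28 + 7*(24755/(3003 + 26396)) = -28 + 7*(24755/29399) = -28 + 173285/29399 = -649887/29399 ≈ -22.106)
p/(b²) = -649887/(29399*(106²)) = -649887/29399/11236 = -649887/29399*1/11236 = -649887/330327164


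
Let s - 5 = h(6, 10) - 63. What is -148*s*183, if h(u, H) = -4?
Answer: 1679208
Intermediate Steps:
s = -62 (s = 5 + (-4 - 63) = 5 - 67 = -62)
-148*s*183 = -148*(-62)*183 = 9176*183 = 1679208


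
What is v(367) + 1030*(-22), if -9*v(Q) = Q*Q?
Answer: -338629/9 ≈ -37625.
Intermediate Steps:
v(Q) = -Q²/9 (v(Q) = -Q*Q/9 = -Q²/9)
v(367) + 1030*(-22) = -⅑*367² + 1030*(-22) = -⅑*134689 - 22660 = -134689/9 - 22660 = -338629/9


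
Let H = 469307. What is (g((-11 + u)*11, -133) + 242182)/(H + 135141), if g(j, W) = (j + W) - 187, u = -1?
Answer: 120865/302224 ≈ 0.39992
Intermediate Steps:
g(j, W) = -187 + W + j (g(j, W) = (W + j) - 187 = -187 + W + j)
(g((-11 + u)*11, -133) + 242182)/(H + 135141) = ((-187 - 133 + (-11 - 1)*11) + 242182)/(469307 + 135141) = ((-187 - 133 - 12*11) + 242182)/604448 = ((-187 - 133 - 132) + 242182)*(1/604448) = (-452 + 242182)*(1/604448) = 241730*(1/604448) = 120865/302224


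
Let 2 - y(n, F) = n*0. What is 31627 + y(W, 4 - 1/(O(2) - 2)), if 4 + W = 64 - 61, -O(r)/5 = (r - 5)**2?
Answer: 31629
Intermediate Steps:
O(r) = -5*(-5 + r)**2 (O(r) = -5*(r - 5)**2 = -5*(-5 + r)**2)
W = -1 (W = -4 + (64 - 61) = -4 + 3 = -1)
y(n, F) = 2 (y(n, F) = 2 - n*0 = 2 - 1*0 = 2 + 0 = 2)
31627 + y(W, 4 - 1/(O(2) - 2)) = 31627 + 2 = 31629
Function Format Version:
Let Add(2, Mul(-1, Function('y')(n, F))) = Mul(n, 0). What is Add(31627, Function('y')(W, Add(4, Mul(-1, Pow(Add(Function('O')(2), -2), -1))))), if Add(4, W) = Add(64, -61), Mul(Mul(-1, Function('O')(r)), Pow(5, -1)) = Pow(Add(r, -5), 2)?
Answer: 31629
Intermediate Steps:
Function('O')(r) = Mul(-5, Pow(Add(-5, r), 2)) (Function('O')(r) = Mul(-5, Pow(Add(r, -5), 2)) = Mul(-5, Pow(Add(-5, r), 2)))
W = -1 (W = Add(-4, Add(64, -61)) = Add(-4, 3) = -1)
Function('y')(n, F) = 2 (Function('y')(n, F) = Add(2, Mul(-1, Mul(n, 0))) = Add(2, Mul(-1, 0)) = Add(2, 0) = 2)
Add(31627, Function('y')(W, Add(4, Mul(-1, Pow(Add(Function('O')(2), -2), -1))))) = Add(31627, 2) = 31629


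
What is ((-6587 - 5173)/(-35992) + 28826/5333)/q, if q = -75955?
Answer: -137527684/1822400999485 ≈ -7.5465e-5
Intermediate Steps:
((-6587 - 5173)/(-35992) + 28826/5333)/q = ((-6587 - 5173)/(-35992) + 28826/5333)/(-75955) = (-11760*(-1/35992) + 28826*(1/5333))*(-1/75955) = (1470/4499 + 28826/5333)*(-1/75955) = (137527684/23993167)*(-1/75955) = -137527684/1822400999485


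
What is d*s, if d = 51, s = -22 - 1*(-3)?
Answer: -969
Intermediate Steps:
s = -19 (s = -22 + 3 = -19)
d*s = 51*(-19) = -969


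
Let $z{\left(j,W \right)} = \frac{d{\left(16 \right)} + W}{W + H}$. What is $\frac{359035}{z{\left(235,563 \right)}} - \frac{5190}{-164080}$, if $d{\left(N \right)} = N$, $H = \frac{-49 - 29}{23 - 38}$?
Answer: $\frac{1115764265599}{3166744} \approx 3.5234 \cdot 10^{5}$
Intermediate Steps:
$H = \frac{26}{5}$ ($H = - \frac{78}{-15} = \left(-78\right) \left(- \frac{1}{15}\right) = \frac{26}{5} \approx 5.2$)
$z{\left(j,W \right)} = \frac{16 + W}{\frac{26}{5} + W}$ ($z{\left(j,W \right)} = \frac{16 + W}{W + \frac{26}{5}} = \frac{16 + W}{\frac{26}{5} + W}$)
$\frac{359035}{z{\left(235,563 \right)}} - \frac{5190}{-164080} = \frac{359035}{5 \frac{1}{26 + 5 \cdot 563} \left(16 + 563\right)} - \frac{5190}{-164080} = \frac{359035}{5 \frac{1}{26 + 2815} \cdot 579} - - \frac{519}{16408} = \frac{359035}{5 \cdot \frac{1}{2841} \cdot 579} + \frac{519}{16408} = \frac{359035}{\frac{965}{947}} + \frac{519}{16408} = 359035 \cdot \frac{947}{965} + \frac{519}{16408} = \frac{68001229}{193} + \frac{519}{16408} = \frac{1115764265599}{3166744}$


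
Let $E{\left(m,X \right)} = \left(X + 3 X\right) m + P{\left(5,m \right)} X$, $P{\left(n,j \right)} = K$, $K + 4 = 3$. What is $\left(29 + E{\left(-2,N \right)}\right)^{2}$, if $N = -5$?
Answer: $5476$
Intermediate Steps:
$K = -1$ ($K = -4 + 3 = -1$)
$P{\left(n,j \right)} = -1$
$E{\left(m,X \right)} = - X + 4 X m$ ($E{\left(m,X \right)} = \left(X + 3 X\right) m - X = 4 X m - X = - X + 4 X m$)
$\left(29 + E{\left(-2,N \right)}\right)^{2} = \left(29 - 5 \left(-1 + 4 \left(-2\right)\right)\right)^{2} = \left(29 - 5 \left(-1 - 8\right)\right)^{2} = \left(29 - -45\right)^{2} = \left(29 + 45\right)^{2} = 74^{2} = 5476$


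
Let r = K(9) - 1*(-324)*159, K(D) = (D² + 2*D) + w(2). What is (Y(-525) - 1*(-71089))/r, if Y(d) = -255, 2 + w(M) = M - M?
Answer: 70834/51613 ≈ 1.3724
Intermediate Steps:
w(M) = -2 (w(M) = -2 + (M - M) = -2 + 0 = -2)
K(D) = -2 + D² + 2*D (K(D) = (D² + 2*D) - 2 = -2 + D² + 2*D)
r = 51613 (r = (-2 + 9² + 2*9) - 1*(-324)*159 = (-2 + 81 + 18) + 324*159 = 97 + 51516 = 51613)
(Y(-525) - 1*(-71089))/r = (-255 - 1*(-71089))/51613 = (-255 + 71089)*(1/51613) = 70834*(1/51613) = 70834/51613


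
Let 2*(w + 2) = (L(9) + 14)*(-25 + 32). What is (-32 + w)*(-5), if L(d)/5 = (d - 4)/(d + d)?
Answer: -3575/36 ≈ -99.306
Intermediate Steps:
L(d) = 5*(-4 + d)/(2*d) (L(d) = 5*((d - 4)/(d + d)) = 5*((-4 + d)/((2*d))) = 5*((-4 + d)*(1/(2*d))) = 5*((-4 + d)/(2*d)) = 5*(-4 + d)/(2*d))
w = 1867/36 (w = -2 + (((5/2 - 10/9) + 14)*(-25 + 32))/2 = -2 + (((5/2 - 10*⅑) + 14)*7)/2 = -2 + (((5/2 - 10/9) + 14)*7)/2 = -2 + ((25/18 + 14)*7)/2 = -2 + ((277/18)*7)/2 = -2 + (½)*(1939/18) = -2 + 1939/36 = 1867/36 ≈ 51.861)
(-32 + w)*(-5) = (-32 + 1867/36)*(-5) = (715/36)*(-5) = -3575/36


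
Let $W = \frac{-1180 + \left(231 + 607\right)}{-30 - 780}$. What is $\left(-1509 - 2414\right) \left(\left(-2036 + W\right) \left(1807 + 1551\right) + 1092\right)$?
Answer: $\frac{1206506951614}{45} \approx 2.6811 \cdot 10^{10}$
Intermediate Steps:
$W = \frac{19}{45}$ ($W = \frac{-1180 + 838}{-810} = \left(-342\right) \left(- \frac{1}{810}\right) = \frac{19}{45} \approx 0.42222$)
$\left(-1509 - 2414\right) \left(\left(-2036 + W\right) \left(1807 + 1551\right) + 1092\right) = \left(-1509 - 2414\right) \left(\left(-2036 + \frac{19}{45}\right) \left(1807 + 1551\right) + 1092\right) = \left(-1509 - 2414\right) \left(\left(- \frac{91601}{45}\right) 3358 + 1092\right) = \left(-1509 - 2414\right) \left(- \frac{307596158}{45} + 1092\right) = \left(-3923\right) \left(- \frac{307547018}{45}\right) = \frac{1206506951614}{45}$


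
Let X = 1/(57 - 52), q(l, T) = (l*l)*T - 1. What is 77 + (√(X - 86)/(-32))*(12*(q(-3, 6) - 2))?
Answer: 77 - 153*I*√2145/40 ≈ 77.0 - 177.15*I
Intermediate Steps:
q(l, T) = -1 + T*l² (q(l, T) = l²*T - 1 = T*l² - 1 = -1 + T*l²)
X = ⅕ (X = 1/5 = ⅕ ≈ 0.20000)
77 + (√(X - 86)/(-32))*(12*(q(-3, 6) - 2)) = 77 + (√(⅕ - 86)/(-32))*(12*((-1 + 6*(-3)²) - 2)) = 77 + (√(-429/5)*(-1/32))*(12*((-1 + 6*9) - 2)) = 77 + ((I*√2145/5)*(-1/32))*(12*((-1 + 54) - 2)) = 77 + (-I*√2145/160)*(12*(53 - 2)) = 77 + (-I*√2145/160)*(12*51) = 77 - I*√2145/160*612 = 77 - 153*I*√2145/40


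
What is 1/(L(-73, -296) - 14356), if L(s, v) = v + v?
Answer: -1/14948 ≈ -6.6899e-5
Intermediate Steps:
L(s, v) = 2*v
1/(L(-73, -296) - 14356) = 1/(2*(-296) - 14356) = 1/(-592 - 14356) = 1/(-14948) = -1/14948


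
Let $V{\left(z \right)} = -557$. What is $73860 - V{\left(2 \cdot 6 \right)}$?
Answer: $74417$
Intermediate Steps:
$73860 - V{\left(2 \cdot 6 \right)} = 73860 - -557 = 73860 + 557 = 74417$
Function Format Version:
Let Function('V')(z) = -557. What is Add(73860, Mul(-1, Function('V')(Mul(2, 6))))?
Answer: 74417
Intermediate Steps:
Add(73860, Mul(-1, Function('V')(Mul(2, 6)))) = Add(73860, Mul(-1, -557)) = Add(73860, 557) = 74417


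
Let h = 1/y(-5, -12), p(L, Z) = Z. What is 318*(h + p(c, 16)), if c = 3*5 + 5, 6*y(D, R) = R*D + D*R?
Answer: 51039/10 ≈ 5103.9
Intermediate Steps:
y(D, R) = D*R/3 (y(D, R) = (R*D + D*R)/6 = (D*R + D*R)/6 = (2*D*R)/6 = D*R/3)
c = 20 (c = 15 + 5 = 20)
h = 1/20 (h = 1/((1/3)*(-5)*(-12)) = 1/20 ≈ 0.050000)
318*(h + p(c, 16)) = 318*(1/20 + 16) = 318*(321/20) = 51039/10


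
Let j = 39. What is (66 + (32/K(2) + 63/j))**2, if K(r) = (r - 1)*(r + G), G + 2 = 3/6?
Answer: 2927521/169 ≈ 17323.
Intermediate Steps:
G = -3/2 (G = -2 + 3/6 = -2 + 3*(1/6) = -2 + 1/2 = -3/2 ≈ -1.5000)
K(r) = (-1 + r)*(-3/2 + r) (K(r) = (r - 1)*(r - 3/2) = (-1 + r)*(-3/2 + r))
(66 + (32/K(2) + 63/j))**2 = (66 + (32/(3/2 + 2**2 - 5/2*2) + 63/39))**2 = (66 + (32/(3/2 + 4 - 5) + 63*(1/39)))**2 = (66 + (32/(1/2) + 21/13))**2 = (66 + (32*2 + 21/13))**2 = (66 + (64 + 21/13))**2 = (66 + 853/13)**2 = (1711/13)**2 = 2927521/169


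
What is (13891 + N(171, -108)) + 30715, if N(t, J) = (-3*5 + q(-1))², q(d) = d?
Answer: 44862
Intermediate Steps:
N(t, J) = 256 (N(t, J) = (-3*5 - 1)² = (-15 - 1)² = (-16)² = 256)
(13891 + N(171, -108)) + 30715 = (13891 + 256) + 30715 = 14147 + 30715 = 44862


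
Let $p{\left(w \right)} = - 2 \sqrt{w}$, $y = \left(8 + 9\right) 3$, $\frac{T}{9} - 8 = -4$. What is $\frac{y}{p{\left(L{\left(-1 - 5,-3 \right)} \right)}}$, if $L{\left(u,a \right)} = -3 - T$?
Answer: $\frac{17 i \sqrt{39}}{26} \approx 4.0833 i$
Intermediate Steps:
$T = 36$ ($T = 72 + 9 \left(-4\right) = 72 - 36 = 36$)
$y = 51$ ($y = 17 \cdot 3 = 51$)
$L{\left(u,a \right)} = -39$ ($L{\left(u,a \right)} = -3 - 36 = -39$)
$\frac{y}{p{\left(L{\left(-1 - 5,-3 \right)} \right)}} = \frac{51}{\left(-2\right) \sqrt{-39}} = \frac{51}{\left(-2\right) i \sqrt{39}} = 51 \frac{i \sqrt{39}}{78} = \frac{17 i \sqrt{39}}{26}$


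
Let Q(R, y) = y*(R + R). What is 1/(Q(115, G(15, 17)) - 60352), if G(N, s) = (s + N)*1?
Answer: -1/52992 ≈ -1.8871e-5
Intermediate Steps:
G(N, s) = N + s (G(N, s) = (N + s)*1 = N + s)
Q(R, y) = 2*R*y (Q(R, y) = y*(2*R) = 2*R*y)
1/(Q(115, G(15, 17)) - 60352) = 1/(2*115*(15 + 17) - 60352) = 1/(2*115*32 - 60352) = 1/(7360 - 60352) = 1/(-52992) = -1/52992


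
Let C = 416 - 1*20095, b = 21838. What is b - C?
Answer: 41517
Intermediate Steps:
C = -19679 (C = 416 - 20095 = -19679)
b - C = 21838 - 1*(-19679) = 21838 + 19679 = 41517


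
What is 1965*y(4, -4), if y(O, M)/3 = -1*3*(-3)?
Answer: 53055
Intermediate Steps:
y(O, M) = 27 (y(O, M) = 3*(-1*3*(-3)) = 3*(-3*(-3)) = 3*9 = 27)
1965*y(4, -4) = 1965*27 = 53055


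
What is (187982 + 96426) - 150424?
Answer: 133984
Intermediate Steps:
(187982 + 96426) - 150424 = 284408 - 150424 = 133984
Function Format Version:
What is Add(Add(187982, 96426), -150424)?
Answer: 133984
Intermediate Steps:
Add(Add(187982, 96426), -150424) = Add(284408, -150424) = 133984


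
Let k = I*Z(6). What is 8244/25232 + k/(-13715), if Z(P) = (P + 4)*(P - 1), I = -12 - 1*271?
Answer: 23504963/17302844 ≈ 1.3584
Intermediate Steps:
I = -283 (I = -12 - 271 = -283)
Z(P) = (-1 + P)*(4 + P) (Z(P) = (4 + P)*(-1 + P) = (-1 + P)*(4 + P))
k = -14150 (k = -283*(-4 + 6² + 3*6) = -283*(-4 + 36 + 18) = -283*50 = -14150)
8244/25232 + k/(-13715) = 8244/25232 - 14150/(-13715) = 8244*(1/25232) - 14150*(-1/13715) = 2061/6308 + 2830/2743 = 23504963/17302844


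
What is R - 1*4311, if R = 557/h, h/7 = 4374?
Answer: -131993641/30618 ≈ -4311.0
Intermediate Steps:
h = 30618 (h = 7*4374 = 30618)
R = 557/30618 ≈ 0.018192
R - 1*4311 = 557/30618 - 1*4311 = 557/30618 - 4311 = -131993641/30618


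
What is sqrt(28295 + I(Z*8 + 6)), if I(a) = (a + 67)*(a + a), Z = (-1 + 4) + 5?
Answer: 15*sqrt(211) ≈ 217.89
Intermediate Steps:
Z = 8 (Z = 3 + 5 = 8)
I(a) = 2*a*(67 + a) (I(a) = (67 + a)*(2*a) = 2*a*(67 + a))
sqrt(28295 + I(Z*8 + 6)) = sqrt(28295 + 2*(8*8 + 6)*(67 + (8*8 + 6))) = sqrt(28295 + 2*(64 + 6)*(67 + (64 + 6))) = sqrt(28295 + 2*70*(67 + 70)) = sqrt(28295 + 2*70*137) = sqrt(28295 + 19180) = sqrt(47475) = 15*sqrt(211)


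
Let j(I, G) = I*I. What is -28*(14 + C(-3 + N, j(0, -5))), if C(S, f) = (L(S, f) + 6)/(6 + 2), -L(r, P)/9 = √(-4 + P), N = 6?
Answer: -413 + 63*I ≈ -413.0 + 63.0*I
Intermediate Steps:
L(r, P) = -9*√(-4 + P)
j(I, G) = I²
C(S, f) = ¾ - 9*√(-4 + f)/8 (C(S, f) = (-9*√(-4 + f) + 6)/(6 + 2) = (6 - 9*√(-4 + f))/8 = (6 - 9*√(-4 + f))*(⅛) = ¾ - 9*√(-4 + f)/8)
-28*(14 + C(-3 + N, j(0, -5))) = -28*(14 + (¾ - 9*√(-4 + 0²)/8)) = -28*(14 + (¾ - 9*√(-4 + 0)/8)) = -28*(14 + (¾ - 9*I/4)) = -28*(59/4 - 9*I/4) = -413 + 63*I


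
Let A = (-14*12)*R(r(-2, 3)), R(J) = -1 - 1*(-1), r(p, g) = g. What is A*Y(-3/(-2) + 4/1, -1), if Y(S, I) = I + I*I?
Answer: 0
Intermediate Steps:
R(J) = 0 (R(J) = -1 + 1 = 0)
Y(S, I) = I + I²
A = 0 (A = -14*12*0 = -168*0 = 0)
A*Y(-3/(-2) + 4/1, -1) = 0*(-(1 - 1)) = 0*(-1*0) = 0*0 = 0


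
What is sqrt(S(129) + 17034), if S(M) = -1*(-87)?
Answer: sqrt(17121) ≈ 130.85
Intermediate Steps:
S(M) = 87
sqrt(S(129) + 17034) = sqrt(87 + 17034) = sqrt(17121)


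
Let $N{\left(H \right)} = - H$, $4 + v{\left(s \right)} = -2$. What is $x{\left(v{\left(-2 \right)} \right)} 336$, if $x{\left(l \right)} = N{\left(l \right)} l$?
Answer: $-12096$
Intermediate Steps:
$v{\left(s \right)} = -6$ ($v{\left(s \right)} = -4 - 2 = -6$)
$x{\left(l \right)} = - l^{2}$ ($x{\left(l \right)} = - l l = - l^{2}$)
$x{\left(v{\left(-2 \right)} \right)} 336 = - \left(-6\right)^{2} \cdot 336 = \left(-1\right) 36 \cdot 336 = \left(-36\right) 336 = -12096$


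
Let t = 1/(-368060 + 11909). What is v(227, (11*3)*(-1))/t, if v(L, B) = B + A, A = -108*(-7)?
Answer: -257497173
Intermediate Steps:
A = 756
v(L, B) = 756 + B (v(L, B) = B + 756 = 756 + B)
t = -1/356151 (t = 1/(-356151) = -1/356151 ≈ -2.8078e-6)
v(227, (11*3)*(-1))/t = (756 + (11*3)*(-1))/(-1/356151) = (756 + 33*(-1))*(-356151) = (756 - 33)*(-356151) = 723*(-356151) = -257497173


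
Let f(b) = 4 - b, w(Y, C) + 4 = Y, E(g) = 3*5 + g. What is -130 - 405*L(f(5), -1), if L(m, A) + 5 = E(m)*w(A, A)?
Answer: 30245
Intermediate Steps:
E(g) = 15 + g
w(Y, C) = -4 + Y
L(m, A) = -5 + (-4 + A)*(15 + m) (L(m, A) = -5 + (15 + m)*(-4 + A) = -5 + (-4 + A)*(15 + m))
-130 - 405*L(f(5), -1) = -130 - 405*(-5 + (-4 - 1)*(15 + (4 - 1*5))) = -130 - 405*(-5 - 5*(15 + (4 - 5))) = -130 - 405*(-5 - 5*(15 - 1)) = -130 - 405*(-5 - 5*14) = -130 - 405*(-5 - 70) = -130 - 405*(-75) = -130 + 30375 = 30245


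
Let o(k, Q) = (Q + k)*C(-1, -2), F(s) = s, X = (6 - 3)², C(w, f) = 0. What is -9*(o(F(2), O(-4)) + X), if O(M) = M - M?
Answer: -81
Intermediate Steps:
O(M) = 0
X = 9 (X = 3² = 9)
o(k, Q) = 0 (o(k, Q) = (Q + k)*0 = 0)
-9*(o(F(2), O(-4)) + X) = -9*(0 + 9) = -9*9 = -81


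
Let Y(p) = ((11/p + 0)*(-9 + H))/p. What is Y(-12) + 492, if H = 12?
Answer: 23627/48 ≈ 492.23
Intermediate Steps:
Y(p) = 33/p**2 (Y(p) = ((11/p + 0)*(-9 + 12))/p = ((11/p)*3)/p = (33/p)/p = 33/p**2)
Y(-12) + 492 = 33/(-12)**2 + 492 = 33*(1/144) + 492 = 11/48 + 492 = 23627/48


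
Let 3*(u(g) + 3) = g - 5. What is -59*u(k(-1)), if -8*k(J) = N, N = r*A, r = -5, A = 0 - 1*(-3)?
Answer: 5723/24 ≈ 238.46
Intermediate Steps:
A = 3 (A = 0 + 3 = 3)
N = -15 (N = -5*3 = -15)
k(J) = 15/8 (k(J) = -⅛*(-15) = 15/8)
u(g) = -14/3 + g/3 (u(g) = -3 + (g - 5)/3 = -3 + (-5 + g)/3 = -3 + (-5/3 + g/3) = -14/3 + g/3)
-59*u(k(-1)) = -59*(-14/3 + (⅓)*(15/8)) = -59*(-14/3 + 5/8) = -59*(-97/24) = 5723/24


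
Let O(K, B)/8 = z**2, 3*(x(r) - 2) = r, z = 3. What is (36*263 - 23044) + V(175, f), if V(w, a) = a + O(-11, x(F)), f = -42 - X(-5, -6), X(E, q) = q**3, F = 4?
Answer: -13330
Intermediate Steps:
x(r) = 2 + r/3
f = 174 (f = -42 - 1*(-6)**3 = -42 - 1*(-216) = -42 + 216 = 174)
O(K, B) = 72 (O(K, B) = 8*3**2 = 8*9 = 72)
V(w, a) = 72 + a (V(w, a) = a + 72 = 72 + a)
(36*263 - 23044) + V(175, f) = (36*263 - 23044) + (72 + 174) = (9468 - 23044) + 246 = -13576 + 246 = -13330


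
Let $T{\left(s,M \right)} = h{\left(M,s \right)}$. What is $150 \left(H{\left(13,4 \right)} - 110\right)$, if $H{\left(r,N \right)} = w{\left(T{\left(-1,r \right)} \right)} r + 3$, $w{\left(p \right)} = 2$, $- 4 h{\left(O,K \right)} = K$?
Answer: $-12150$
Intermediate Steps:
$h{\left(O,K \right)} = - \frac{K}{4}$
$T{\left(s,M \right)} = - \frac{s}{4}$
$H{\left(r,N \right)} = 3 + 2 r$ ($H{\left(r,N \right)} = 2 r + 3 = 3 + 2 r$)
$150 \left(H{\left(13,4 \right)} - 110\right) = 150 \left(\left(3 + 2 \cdot 13\right) - 110\right) = 150 \left(\left(3 + 26\right) - 110\right) = 150 \left(29 - 110\right) = 150 \left(-81\right) = -12150$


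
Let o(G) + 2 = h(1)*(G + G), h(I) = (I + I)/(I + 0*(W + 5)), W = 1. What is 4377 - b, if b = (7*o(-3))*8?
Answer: 5161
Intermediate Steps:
h(I) = 2 (h(I) = (I + I)/(I + 0*(1 + 5)) = (2*I)/(I + 0*6) = (2*I)/(I + 0) = (2*I)/I = 2)
o(G) = -2 + 4*G (o(G) = -2 + 2*(G + G) = -2 + 2*(2*G) = -2 + 4*G)
b = -784 (b = (7*(-2 + 4*(-3)))*8 = (7*(-2 - 12))*8 = (7*(-14))*8 = -98*8 = -784)
4377 - b = 4377 - 1*(-784) = 4377 + 784 = 5161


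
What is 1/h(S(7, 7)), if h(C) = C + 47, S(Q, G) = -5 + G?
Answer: 1/49 ≈ 0.020408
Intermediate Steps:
h(C) = 47 + C
1/h(S(7, 7)) = 1/(47 + (-5 + 7)) = 1/(47 + 2) = 1/49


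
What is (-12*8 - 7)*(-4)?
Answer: 412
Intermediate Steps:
(-12*8 - 7)*(-4) = (-96 - 7)*(-4) = -103*(-4) = 412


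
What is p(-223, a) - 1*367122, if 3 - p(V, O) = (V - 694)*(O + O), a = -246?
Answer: -818283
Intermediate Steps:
p(V, O) = 3 - 2*O*(-694 + V) (p(V, O) = 3 - (V - 694)*(O + O) = 3 - (-694 + V)*2*O = 3 - 2*O*(-694 + V))
p(-223, a) - 1*367122 = (3 + 1388*(-246) - 2*(-246)*(-223)) - 1*367122 = (3 - 341448 - 109716) - 367122 = -451161 - 367122 = -818283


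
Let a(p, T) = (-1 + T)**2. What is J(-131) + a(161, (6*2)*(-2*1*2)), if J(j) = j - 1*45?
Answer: 2225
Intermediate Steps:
J(j) = -45 + j (J(j) = j - 45 = -45 + j)
J(-131) + a(161, (6*2)*(-2*1*2)) = (-45 - 131) + (-1 + (6*2)*(-2*1*2))**2 = -176 + (-1 + 12*(-2*2))**2 = -176 + (-1 + 12*(-4))**2 = -176 + (-1 - 48)**2 = -176 + (-49)**2 = -176 + 2401 = 2225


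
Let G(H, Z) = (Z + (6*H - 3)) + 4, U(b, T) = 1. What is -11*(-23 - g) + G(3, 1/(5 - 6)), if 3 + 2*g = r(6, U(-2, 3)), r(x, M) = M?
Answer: 260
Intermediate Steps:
g = -1 (g = -3/2 + (½)*1 = -3/2 + ½ = -1)
G(H, Z) = 1 + Z + 6*H (G(H, Z) = (Z + (-3 + 6*H)) + 4 = (-3 + Z + 6*H) + 4 = 1 + Z + 6*H)
-11*(-23 - g) + G(3, 1/(5 - 6)) = -11*(-23 - 1*(-1)) + (1 + 1/(5 - 6) + 6*3) = -11*(-23 + 1) + (1 + 1/(-1) + 18) = -11*(-22) + (1 - 1 + 18) = 242 + 18 = 260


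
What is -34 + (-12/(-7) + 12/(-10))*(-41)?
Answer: -1928/35 ≈ -55.086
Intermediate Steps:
-34 + (-12/(-7) + 12/(-10))*(-41) = -34 + (-12*(-⅐) + 12*(-⅒))*(-41) = -34 + (12/7 - 6/5)*(-41) = -34 + (18/35)*(-41) = -34 - 738/35 = -1928/35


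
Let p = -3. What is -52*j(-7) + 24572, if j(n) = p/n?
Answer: 171848/7 ≈ 24550.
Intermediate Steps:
j(n) = -3/n
-52*j(-7) + 24572 = -(-156)/(-7) + 24572 = -(-156)*(-1)/7 + 24572 = -52*3/7 + 24572 = -156/7 + 24572 = 171848/7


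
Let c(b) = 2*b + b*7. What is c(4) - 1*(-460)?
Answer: 496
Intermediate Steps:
c(b) = 9*b (c(b) = 2*b + 7*b = 9*b)
c(4) - 1*(-460) = 9*4 - 1*(-460) = 36 + 460 = 496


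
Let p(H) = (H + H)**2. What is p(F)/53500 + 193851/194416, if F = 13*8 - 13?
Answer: 4202716021/2600314000 ≈ 1.6162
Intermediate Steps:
F = 91 (F = 104 - 13 = 91)
p(H) = 4*H**2 (p(H) = (2*H)**2 = 4*H**2)
p(F)/53500 + 193851/194416 = (4*91**2)/53500 + 193851/194416 = (4*8281)*(1/53500) + 193851*(1/194416) = 33124*(1/53500) + 193851/194416 = 8281/13375 + 193851/194416 = 4202716021/2600314000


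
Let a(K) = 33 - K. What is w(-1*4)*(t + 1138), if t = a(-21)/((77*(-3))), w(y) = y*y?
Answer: 1401728/77 ≈ 18204.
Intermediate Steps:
w(y) = y**2
t = -18/77 (t = (33 - 1*(-21))/((77*(-3))) = (33 + 21)/(-231) = 54*(-1/231) = -18/77 ≈ -0.23377)
w(-1*4)*(t + 1138) = (-1*4)**2*(-18/77 + 1138) = (-4)**2*(87608/77) = 16*(87608/77) = 1401728/77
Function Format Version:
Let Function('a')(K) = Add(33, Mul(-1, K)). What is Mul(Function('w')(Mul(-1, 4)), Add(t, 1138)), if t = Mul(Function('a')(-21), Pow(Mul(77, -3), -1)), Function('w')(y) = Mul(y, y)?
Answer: Rational(1401728, 77) ≈ 18204.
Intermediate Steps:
Function('w')(y) = Pow(y, 2)
t = Rational(-18, 77) (t = Mul(Add(33, Mul(-1, -21)), Pow(Mul(77, -3), -1)) = Mul(Add(33, 21), Pow(-231, -1)) = Mul(54, Rational(-1, 231)) = Rational(-18, 77) ≈ -0.23377)
Mul(Function('w')(Mul(-1, 4)), Add(t, 1138)) = Mul(Pow(Mul(-1, 4), 2), Add(Rational(-18, 77), 1138)) = Mul(Pow(-4, 2), Rational(87608, 77)) = Mul(16, Rational(87608, 77)) = Rational(1401728, 77)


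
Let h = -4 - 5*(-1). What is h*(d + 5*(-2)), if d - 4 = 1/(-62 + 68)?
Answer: -35/6 ≈ -5.8333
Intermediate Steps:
h = 1 (h = -4 + 5 = 1)
d = 25/6 (d = 4 + 1/(-62 + 68) = 4 + 1/6 = 25/6 ≈ 4.1667)
h*(d + 5*(-2)) = 1*(25/6 + 5*(-2)) = 1*(25/6 - 10) = 1*(-35/6) = -35/6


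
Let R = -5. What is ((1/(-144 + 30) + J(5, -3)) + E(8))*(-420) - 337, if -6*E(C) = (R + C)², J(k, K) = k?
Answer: -34263/19 ≈ -1803.3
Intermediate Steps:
E(C) = -(-5 + C)²/6
((1/(-144 + 30) + J(5, -3)) + E(8))*(-420) - 337 = ((1/(-144 + 30) + 5) - (-5 + 8)²/6)*(-420) - 337 = ((1/(-114) + 5) - ⅙*3²)*(-420) - 337 = ((-1/114 + 5) - ⅙*9)*(-420) - 337 = (569/114 - 3/2)*(-420) - 337 = (199/57)*(-420) - 337 = -27860/19 - 337 = -34263/19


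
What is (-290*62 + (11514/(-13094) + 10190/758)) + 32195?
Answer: 35303039357/2481313 ≈ 14228.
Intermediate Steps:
(-290*62 + (11514/(-13094) + 10190/758)) + 32195 = (-17980 + (11514*(-1/13094) + 10190*(1/758))) + 32195 = (-17980 + (-5757/6547 + 5095/379)) + 32195 = (-17980 + 31175062/2481313) + 32195 = -44582832678/2481313 + 32195 = 35303039357/2481313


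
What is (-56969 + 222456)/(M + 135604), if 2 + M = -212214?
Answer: -165487/76612 ≈ -2.1601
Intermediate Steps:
M = -212216 (M = -2 - 212214 = -212216)
(-56969 + 222456)/(M + 135604) = (-56969 + 222456)/(-212216 + 135604) = 165487/(-76612) = 165487*(-1/76612) = -165487/76612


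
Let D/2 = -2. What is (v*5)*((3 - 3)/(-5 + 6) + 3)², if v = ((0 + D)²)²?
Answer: 11520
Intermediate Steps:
D = -4 (D = 2*(-2) = -4)
v = 256 (v = ((0 - 4)²)² = ((-4)²)² = 16² = 256)
(v*5)*((3 - 3)/(-5 + 6) + 3)² = (256*5)*((3 - 3)/(-5 + 6) + 3)² = 1280*(0/1 + 3)² = 1280*(0*1 + 3)² = 1280*(0 + 3)² = 1280*3² = 1280*9 = 11520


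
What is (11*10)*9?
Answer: 990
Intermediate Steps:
(11*10)*9 = 110*9 = 990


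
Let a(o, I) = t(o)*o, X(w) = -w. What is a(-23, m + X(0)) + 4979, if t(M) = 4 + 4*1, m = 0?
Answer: 4795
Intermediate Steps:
t(M) = 8 (t(M) = 4 + 4 = 8)
a(o, I) = 8*o
a(-23, m + X(0)) + 4979 = 8*(-23) + 4979 = -184 + 4979 = 4795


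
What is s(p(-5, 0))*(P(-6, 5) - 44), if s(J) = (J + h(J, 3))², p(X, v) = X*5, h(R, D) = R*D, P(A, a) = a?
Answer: -390000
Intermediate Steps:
h(R, D) = D*R
p(X, v) = 5*X
s(J) = 16*J² (s(J) = (J + 3*J)² = (4*J)² = 16*J²)
s(p(-5, 0))*(P(-6, 5) - 44) = (16*(5*(-5))²)*(5 - 44) = (16*(-25)²)*(-39) = (16*625)*(-39) = 10000*(-39) = -390000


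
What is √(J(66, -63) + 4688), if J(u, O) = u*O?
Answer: √530 ≈ 23.022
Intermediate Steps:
J(u, O) = O*u
√(J(66, -63) + 4688) = √(-63*66 + 4688) = √(-4158 + 4688) = √530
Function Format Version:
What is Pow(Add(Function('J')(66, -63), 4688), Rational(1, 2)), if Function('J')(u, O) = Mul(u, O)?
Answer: Pow(530, Rational(1, 2)) ≈ 23.022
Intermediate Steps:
Function('J')(u, O) = Mul(O, u)
Pow(Add(Function('J')(66, -63), 4688), Rational(1, 2)) = Pow(Add(Mul(-63, 66), 4688), Rational(1, 2)) = Pow(Add(-4158, 4688), Rational(1, 2)) = Pow(530, Rational(1, 2))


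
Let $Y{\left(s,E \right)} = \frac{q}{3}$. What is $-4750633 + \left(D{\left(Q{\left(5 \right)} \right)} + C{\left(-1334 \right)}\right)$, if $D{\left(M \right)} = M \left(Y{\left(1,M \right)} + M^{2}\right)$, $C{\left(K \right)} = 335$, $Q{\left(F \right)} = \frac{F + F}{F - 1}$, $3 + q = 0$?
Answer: $- \frac{38002279}{8} \approx -4.7503 \cdot 10^{6}$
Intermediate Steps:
$q = -3$ ($q = -3 + 0 = -3$)
$Q{\left(F \right)} = \frac{2 F}{-1 + F}$
$Y{\left(s,E \right)} = -1$ ($Y{\left(s,E \right)} = - \frac{3}{3} = \left(-3\right) \frac{1}{3} = -1$)
$D{\left(M \right)} = M \left(-1 + M^{2}\right)$
$-4750633 + \left(D{\left(Q{\left(5 \right)} \right)} + C{\left(-1334 \right)}\right) = -4750633 + \left(\left(\left(2 \cdot 5 \frac{1}{-1 + 5}\right)^{3} - 2 \cdot 5 \frac{1}{-1 + 5}\right) + 335\right) = -4750633 + \left(\left(\left(2 \cdot 5 \cdot \frac{1}{4}\right)^{3} - 2 \cdot 5 \cdot \frac{1}{4}\right) + 335\right) = -4750633 + \left(\left(\left(\frac{5}{2}\right)^{3} - \frac{5}{2}\right) + 335\right) = -4750633 + \left(\left(\frac{125}{8} - \frac{5}{2}\right) + 335\right) = -4750633 + \left(\frac{105}{8} + 335\right) = -4750633 + \frac{2785}{8} = - \frac{38002279}{8}$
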